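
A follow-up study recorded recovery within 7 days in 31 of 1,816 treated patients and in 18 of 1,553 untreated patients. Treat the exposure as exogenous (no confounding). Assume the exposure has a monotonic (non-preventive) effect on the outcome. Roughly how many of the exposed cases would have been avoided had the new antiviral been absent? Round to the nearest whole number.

about 10 cases

p₁ = P(outcome | exposed) = 31/1816 = 0.01707
p₀ = P(outcome | unexposed) = 18/1553 = 0.01159
PN = (p₁ − p₀)/p₁ = (0.01707 − 0.01159) / 0.01707 ≈ 0.32102.
Attributable cases ≈ PN × (exposed cases) = 0.32102 × 31 ≈ 9.95.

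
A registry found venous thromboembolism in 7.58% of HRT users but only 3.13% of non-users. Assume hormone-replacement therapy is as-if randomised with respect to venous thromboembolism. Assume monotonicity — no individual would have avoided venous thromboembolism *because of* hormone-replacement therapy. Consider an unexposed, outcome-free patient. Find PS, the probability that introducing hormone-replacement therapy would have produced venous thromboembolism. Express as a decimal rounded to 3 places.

p₁ = 0.0758, p₀ = 0.0313.
Under exogeneity and monotonicity, PS = (p₁ − p₀) / (1 − p₀).
PS = (0.0758 − 0.0313) / (1 − 0.0313) = 0.0445 / 0.9687 ≈ 0.0459

PS ≈ 0.046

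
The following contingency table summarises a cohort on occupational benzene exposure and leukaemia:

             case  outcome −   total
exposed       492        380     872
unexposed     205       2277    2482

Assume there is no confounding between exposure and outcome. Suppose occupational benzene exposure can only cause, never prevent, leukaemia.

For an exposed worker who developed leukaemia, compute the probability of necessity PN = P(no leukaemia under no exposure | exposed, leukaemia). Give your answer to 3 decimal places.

p₁ = P(outcome | exposed) = 492/872 = 0.56422
p₀ = P(outcome | unexposed) = 205/2482 = 0.082595
Under exogeneity and monotonicity, PN = (p₁ − p₀)/p₁.
PN = (0.56422 − 0.082595) / 0.56422 ≈ 0.8536

PN ≈ 0.854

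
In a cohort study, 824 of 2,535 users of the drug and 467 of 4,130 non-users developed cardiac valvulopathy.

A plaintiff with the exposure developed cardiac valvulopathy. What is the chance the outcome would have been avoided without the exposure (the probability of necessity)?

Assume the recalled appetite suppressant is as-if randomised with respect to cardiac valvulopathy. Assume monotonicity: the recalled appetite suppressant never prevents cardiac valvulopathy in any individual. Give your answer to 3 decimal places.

p₁ = P(outcome | exposed) = 824/2535 = 0.32505
p₀ = P(outcome | unexposed) = 467/4130 = 0.11308
Under exogeneity and monotonicity, PN = (p₁ − p₀) / p₁.
PN = (0.32505 − 0.11308) / 0.32505 = 0.21197 / 0.32505 ≈ 0.6521

PN ≈ 0.652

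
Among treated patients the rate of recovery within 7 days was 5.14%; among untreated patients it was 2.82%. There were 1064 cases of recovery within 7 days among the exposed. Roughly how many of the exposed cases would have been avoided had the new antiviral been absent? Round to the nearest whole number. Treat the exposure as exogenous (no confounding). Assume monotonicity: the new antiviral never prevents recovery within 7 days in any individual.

about 480 cases

p₁ = 0.0514, p₀ = 0.0282.
PN = (p₁ − p₀)/p₁ = (0.0514 − 0.0282) / 0.0514 ≈ 0.45136.
Attributable cases ≈ PN × (exposed cases) = 0.45136 × 1064 ≈ 480.25.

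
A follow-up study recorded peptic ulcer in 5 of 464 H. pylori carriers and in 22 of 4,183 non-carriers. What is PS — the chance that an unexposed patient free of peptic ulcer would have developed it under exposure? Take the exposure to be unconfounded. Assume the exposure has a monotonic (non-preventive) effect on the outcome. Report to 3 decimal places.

PS ≈ 0.006

p₁ = P(outcome | exposed) = 5/464 = 0.010776
p₀ = P(outcome | unexposed) = 22/4183 = 0.0052594
Under exogeneity and monotonicity, PS = (p₁ − p₀) / (1 − p₀).
PS = (0.010776 − 0.0052594) / (1 − 0.0052594) = 0.0055165 / 0.99474 ≈ 0.0055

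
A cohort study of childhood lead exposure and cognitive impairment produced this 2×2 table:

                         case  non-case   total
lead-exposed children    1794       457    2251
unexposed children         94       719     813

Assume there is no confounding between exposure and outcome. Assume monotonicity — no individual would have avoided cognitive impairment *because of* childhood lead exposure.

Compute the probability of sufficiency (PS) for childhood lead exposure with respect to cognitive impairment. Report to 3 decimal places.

PS ≈ 0.770

p₁ = P(outcome | exposed) = 1794/2251 = 0.79698
p₀ = P(outcome | unexposed) = 94/813 = 0.11562
Under exogeneity and monotonicity, PS = (p₁ − p₀) / (1 − p₀).
PS = (0.79698 − 0.11562) / (1 − 0.11562) = 0.68136 / 0.88438 ≈ 0.7704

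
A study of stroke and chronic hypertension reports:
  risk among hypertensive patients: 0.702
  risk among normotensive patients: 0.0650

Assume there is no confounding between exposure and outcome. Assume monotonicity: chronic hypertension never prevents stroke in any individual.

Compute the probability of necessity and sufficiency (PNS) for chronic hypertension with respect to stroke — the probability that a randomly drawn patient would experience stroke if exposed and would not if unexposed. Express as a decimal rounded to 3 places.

Let p₁ = 0.702, p₀ = 0.065.
Under exogeneity and monotonicity, PNS = p₁ − p₀.
PNS = 0.702 − 0.065 = 0.637

PNS ≈ 0.637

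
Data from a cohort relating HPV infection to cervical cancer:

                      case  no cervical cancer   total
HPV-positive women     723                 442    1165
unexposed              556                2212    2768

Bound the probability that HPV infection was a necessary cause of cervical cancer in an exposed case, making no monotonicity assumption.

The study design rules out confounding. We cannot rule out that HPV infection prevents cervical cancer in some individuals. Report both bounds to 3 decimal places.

0.676 ≤ PN ≤ 1.000

p₁ = P(outcome | exposed) = 723/1165 = 0.6206
p₀ = P(outcome | unexposed) = 556/2768 = 0.20087
Under exogeneity alone the bounds on PN are max{0,(p₁−p₀)/p₁} ≤ PN ≤ min{1,(1−p₀)/p₁}.
  lower = (p₁ − p₀)/p₁ = 0.41973 / 0.6206 ≈ 0.6763
  upper = min{1, (1 − p₀)/p₁} = 0.79913 / 0.6206 ≈ 1.2877 → capped at 1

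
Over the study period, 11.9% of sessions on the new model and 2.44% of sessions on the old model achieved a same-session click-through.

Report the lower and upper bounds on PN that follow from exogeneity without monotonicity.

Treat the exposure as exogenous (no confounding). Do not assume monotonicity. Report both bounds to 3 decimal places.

p₁ = 0.119, p₀ = 0.0244.
Under exogeneity alone the bounds on PN are max{0,(p₁−p₀)/p₁} ≤ PN ≤ min{1,(1−p₀)/p₁}.
  lower = (p₁ − p₀)/p₁ = 0.0946 / 0.119 ≈ 0.7950
  upper = min{1, (1 − p₀)/p₁} = 0.9756 / 0.119 ≈ 8.1983 → capped at 1

0.795 ≤ PN ≤ 1.000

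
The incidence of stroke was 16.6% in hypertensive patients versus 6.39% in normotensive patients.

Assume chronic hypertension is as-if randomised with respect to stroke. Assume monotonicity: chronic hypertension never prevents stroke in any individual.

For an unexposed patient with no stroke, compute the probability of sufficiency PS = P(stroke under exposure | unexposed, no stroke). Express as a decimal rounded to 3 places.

PS ≈ 0.109

p₁ = 0.166, p₀ = 0.0639.
Under exogeneity and monotonicity, PS = (p₁ − p₀) / (1 − p₀).
PS = (0.166 − 0.0639) / (1 − 0.0639) = 0.1021 / 0.9361 ≈ 0.1091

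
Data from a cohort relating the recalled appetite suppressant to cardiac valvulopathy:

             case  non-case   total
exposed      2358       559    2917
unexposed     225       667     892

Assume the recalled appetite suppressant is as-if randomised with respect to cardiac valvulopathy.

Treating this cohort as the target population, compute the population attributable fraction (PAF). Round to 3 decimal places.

PAF ≈ 0.628

p₁ = P(outcome | exposed) = 2358/2917 = 0.80836
p₀ = P(outcome | unexposed) = 225/892 = 0.25224
Exposure prevalence π = 2917/3809 = 0.76582; overall risk P(Y=1) = 0.67813.
Under exogeneity, PAF = [P(Y=1) − p₀]/P(Y=1).
PAF = (0.67813 − 0.25224) / 0.67813 ≈ 0.6280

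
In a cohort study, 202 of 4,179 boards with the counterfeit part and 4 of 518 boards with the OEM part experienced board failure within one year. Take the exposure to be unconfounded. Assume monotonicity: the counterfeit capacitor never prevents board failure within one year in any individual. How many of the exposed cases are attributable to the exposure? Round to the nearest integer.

about 170 cases

p₁ = P(outcome | exposed) = 202/4179 = 0.048337
p₀ = P(outcome | unexposed) = 4/518 = 0.007722
PN = (p₁ − p₀)/p₁ = (0.048337 − 0.007722) / 0.048337 ≈ 0.84025.
Attributable cases ≈ PN × (exposed cases) = 0.84025 × 202 ≈ 169.73.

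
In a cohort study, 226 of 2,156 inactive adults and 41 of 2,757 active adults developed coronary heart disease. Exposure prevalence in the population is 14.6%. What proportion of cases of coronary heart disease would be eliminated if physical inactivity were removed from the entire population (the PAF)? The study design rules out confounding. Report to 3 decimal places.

p₁ = P(outcome | exposed) = 226/2156 = 0.10482
p₀ = P(outcome | unexposed) = 41/2757 = 0.014871
Overall risk P(Y=1) = π·p₁ + (1−π)·p₀ = 0.146×0.10482 + 0.854×0.014871 = 0.028004.
Under exogeneity, PAF = [P(Y=1) − p₀] / P(Y=1).
PAF = (0.028004 − 0.014871) / 0.028004 ≈ 0.4690

PAF ≈ 0.469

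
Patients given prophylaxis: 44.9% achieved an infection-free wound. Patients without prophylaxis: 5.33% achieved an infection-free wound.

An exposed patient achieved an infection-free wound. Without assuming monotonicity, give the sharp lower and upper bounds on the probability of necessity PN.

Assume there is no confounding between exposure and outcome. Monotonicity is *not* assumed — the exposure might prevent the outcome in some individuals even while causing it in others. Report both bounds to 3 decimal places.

p₁ = 0.449, p₀ = 0.0533.
Under exogeneity alone the bounds on PN are max{0,(p₁−p₀)/p₁} ≤ PN ≤ min{1,(1−p₀)/p₁}.
  lower = (p₁ − p₀)/p₁ = 0.3957 / 0.449 ≈ 0.8813
  upper = min{1, (1 − p₀)/p₁} = 0.9467 / 0.449 ≈ 2.1085 → capped at 1

0.881 ≤ PN ≤ 1.000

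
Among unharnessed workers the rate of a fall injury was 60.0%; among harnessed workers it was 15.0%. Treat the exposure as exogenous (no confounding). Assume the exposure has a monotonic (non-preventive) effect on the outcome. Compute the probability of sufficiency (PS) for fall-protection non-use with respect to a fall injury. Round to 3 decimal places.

PS ≈ 0.529

p₁ = 0.6, p₀ = 0.15.
Under exogeneity and monotonicity, PS = (p₁ − p₀) / (1 − p₀).
PS = (0.6 − 0.15) / (1 − 0.15) = 0.45 / 0.85 ≈ 0.5294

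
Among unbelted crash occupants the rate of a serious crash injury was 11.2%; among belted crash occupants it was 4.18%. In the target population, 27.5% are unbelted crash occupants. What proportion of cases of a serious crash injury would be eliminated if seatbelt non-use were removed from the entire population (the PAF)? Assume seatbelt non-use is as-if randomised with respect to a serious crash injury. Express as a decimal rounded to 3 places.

PAF ≈ 0.316

p₁ = 0.112, p₀ = 0.0418.
Overall risk P(Y=1) = π·p₁ + (1−π)·p₀ = 0.275×0.112 + 0.725×0.0418 = 0.061105.
Under exogeneity, PAF = [P(Y=1) − p₀] / P(Y=1).
PAF = (0.061105 − 0.0418) / 0.061105 ≈ 0.3159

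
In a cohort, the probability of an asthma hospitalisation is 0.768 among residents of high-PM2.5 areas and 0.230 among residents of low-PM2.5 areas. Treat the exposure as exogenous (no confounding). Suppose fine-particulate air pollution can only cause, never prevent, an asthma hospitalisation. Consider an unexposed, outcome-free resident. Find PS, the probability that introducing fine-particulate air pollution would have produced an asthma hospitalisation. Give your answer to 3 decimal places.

PS ≈ 0.699

Let p₁ = 0.768, p₀ = 0.23.
Under exogeneity and monotonicity, PS = (p₁ − p₀) / (1 − p₀).
PS = (0.768 − 0.23) / (1 − 0.23) = 0.538 / 0.77 ≈ 0.6987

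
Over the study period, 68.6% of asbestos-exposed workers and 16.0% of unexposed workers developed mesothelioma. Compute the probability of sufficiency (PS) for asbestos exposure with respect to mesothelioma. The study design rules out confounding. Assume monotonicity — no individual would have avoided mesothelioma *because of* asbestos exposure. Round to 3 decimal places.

PS ≈ 0.626

p₁ = 0.686, p₀ = 0.16.
Under exogeneity and monotonicity, PS = (p₁ − p₀) / (1 − p₀).
PS = (0.686 − 0.16) / (1 − 0.16) = 0.526 / 0.84 ≈ 0.6262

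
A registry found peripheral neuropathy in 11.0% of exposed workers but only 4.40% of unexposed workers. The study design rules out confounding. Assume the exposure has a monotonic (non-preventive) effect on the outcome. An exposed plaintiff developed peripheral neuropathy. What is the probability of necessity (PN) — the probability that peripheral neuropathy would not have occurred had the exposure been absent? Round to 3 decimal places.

PN ≈ 0.600

p₁ = 0.11, p₀ = 0.044.
Under exogeneity and monotonicity, PN = (p₁ − p₀) / p₁.
PN = (0.11 − 0.044) / 0.11 = 0.066 / 0.11 ≈ 0.6000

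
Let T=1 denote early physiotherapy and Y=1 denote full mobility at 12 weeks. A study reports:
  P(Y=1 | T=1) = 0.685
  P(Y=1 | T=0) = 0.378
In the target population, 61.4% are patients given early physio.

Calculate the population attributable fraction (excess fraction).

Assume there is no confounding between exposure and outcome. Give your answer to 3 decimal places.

PAF ≈ 0.333

Let p₁ = 0.685, p₀ = 0.378.
Overall risk P(Y=1) = π·p₁ + (1−π)·p₀ = 0.614×0.685 + 0.386×0.378 = 0.5665.
Under exogeneity, PAF = [P(Y=1) − p₀] / P(Y=1).
PAF = (0.5665 − 0.378) / 0.5665 ≈ 0.3327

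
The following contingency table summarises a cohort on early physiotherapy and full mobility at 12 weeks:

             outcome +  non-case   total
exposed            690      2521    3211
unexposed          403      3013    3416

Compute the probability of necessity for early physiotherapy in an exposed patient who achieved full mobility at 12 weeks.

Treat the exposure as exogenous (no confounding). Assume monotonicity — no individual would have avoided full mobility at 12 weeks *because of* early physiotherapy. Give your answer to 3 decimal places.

p₁ = P(outcome | exposed) = 690/3211 = 0.21489
p₀ = P(outcome | unexposed) = 403/3416 = 0.11797
Under exogeneity and monotonicity, PN = (p₁ − p₀)/p₁.
PN = (0.21489 − 0.11797) / 0.21489 ≈ 0.4510

PN ≈ 0.451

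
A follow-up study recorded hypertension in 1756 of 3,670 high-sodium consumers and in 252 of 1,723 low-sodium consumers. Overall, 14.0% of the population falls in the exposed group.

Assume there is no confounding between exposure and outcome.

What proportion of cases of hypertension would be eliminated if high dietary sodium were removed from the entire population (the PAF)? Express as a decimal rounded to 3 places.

PAF ≈ 0.241

p₁ = P(outcome | exposed) = 1756/3670 = 0.47847
p₀ = P(outcome | unexposed) = 252/1723 = 0.14626
Overall risk P(Y=1) = π·p₁ + (1−π)·p₀ = 0.14×0.47847 + 0.86×0.14626 = 0.19277.
Under exogeneity, PAF = [P(Y=1) − p₀] / P(Y=1).
PAF = (0.19277 − 0.14626) / 0.19277 ≈ 0.2413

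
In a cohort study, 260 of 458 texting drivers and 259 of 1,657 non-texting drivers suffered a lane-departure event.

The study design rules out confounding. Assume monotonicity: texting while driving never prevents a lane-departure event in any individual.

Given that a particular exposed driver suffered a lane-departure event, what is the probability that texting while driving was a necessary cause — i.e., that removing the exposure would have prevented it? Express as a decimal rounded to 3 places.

PN ≈ 0.725

p₁ = P(outcome | exposed) = 260/458 = 0.56769
p₀ = P(outcome | unexposed) = 259/1657 = 0.15631
Under exogeneity and monotonicity, PN = (p₁ − p₀) / p₁.
PN = (0.56769 − 0.15631) / 0.56769 = 0.41138 / 0.56769 ≈ 0.7247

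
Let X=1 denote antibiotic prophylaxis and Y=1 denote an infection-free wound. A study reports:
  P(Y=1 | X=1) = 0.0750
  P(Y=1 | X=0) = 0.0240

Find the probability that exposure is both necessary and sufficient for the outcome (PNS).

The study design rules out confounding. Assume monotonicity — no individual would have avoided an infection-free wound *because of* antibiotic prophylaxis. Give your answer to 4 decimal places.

PNS ≈ 0.0510

Let p₁ = 0.075, p₀ = 0.024.
Under exogeneity and monotonicity, PNS = p₁ − p₀.
PNS = 0.075 − 0.024 = 0.051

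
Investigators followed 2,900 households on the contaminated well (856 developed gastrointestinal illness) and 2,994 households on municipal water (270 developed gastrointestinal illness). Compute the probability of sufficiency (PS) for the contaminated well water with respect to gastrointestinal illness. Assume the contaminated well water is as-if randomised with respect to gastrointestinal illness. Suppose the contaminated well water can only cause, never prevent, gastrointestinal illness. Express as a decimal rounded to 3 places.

p₁ = P(outcome | exposed) = 856/2900 = 0.29517
p₀ = P(outcome | unexposed) = 270/2994 = 0.09018
Under exogeneity and monotonicity, PS = (p₁ − p₀) / (1 − p₀).
PS = (0.29517 − 0.09018) / (1 − 0.09018) = 0.20499 / 0.90982 ≈ 0.2253

PS ≈ 0.225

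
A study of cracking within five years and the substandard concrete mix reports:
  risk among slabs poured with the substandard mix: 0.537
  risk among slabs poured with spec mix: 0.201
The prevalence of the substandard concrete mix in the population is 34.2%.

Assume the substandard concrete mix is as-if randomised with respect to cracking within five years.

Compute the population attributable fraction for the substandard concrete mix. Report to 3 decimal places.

PAF ≈ 0.364

Let p₁ = 0.537, p₀ = 0.201.
Overall risk P(Y=1) = π·p₁ + (1−π)·p₀ = 0.342×0.537 + 0.658×0.201 = 0.31591.
Under exogeneity, PAF = [P(Y=1) − p₀] / P(Y=1).
PAF = (0.31591 − 0.201) / 0.31591 ≈ 0.3637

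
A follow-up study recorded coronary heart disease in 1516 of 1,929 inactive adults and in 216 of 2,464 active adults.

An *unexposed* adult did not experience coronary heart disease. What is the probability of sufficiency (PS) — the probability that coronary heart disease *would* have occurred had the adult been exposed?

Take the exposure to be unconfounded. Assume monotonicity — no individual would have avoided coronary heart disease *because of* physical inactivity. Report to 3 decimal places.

p₁ = P(outcome | exposed) = 1516/1929 = 0.7859
p₀ = P(outcome | unexposed) = 216/2464 = 0.087662
Under exogeneity and monotonicity, PS = (p₁ − p₀) / (1 − p₀).
PS = (0.7859 − 0.087662) / (1 − 0.087662) = 0.69824 / 0.91234 ≈ 0.7653

PS ≈ 0.765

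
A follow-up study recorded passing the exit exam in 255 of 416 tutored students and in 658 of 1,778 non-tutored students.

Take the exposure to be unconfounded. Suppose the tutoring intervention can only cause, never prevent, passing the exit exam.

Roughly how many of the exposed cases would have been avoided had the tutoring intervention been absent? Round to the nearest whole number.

p₁ = P(outcome | exposed) = 255/416 = 0.61298
p₀ = P(outcome | unexposed) = 658/1778 = 0.37008
PN = (p₁ − p₀)/p₁ = (0.61298 − 0.37008) / 0.61298 ≈ 0.39626.
Attributable cases ≈ PN × (exposed cases) = 0.39626 × 255 ≈ 101.05.

about 101 cases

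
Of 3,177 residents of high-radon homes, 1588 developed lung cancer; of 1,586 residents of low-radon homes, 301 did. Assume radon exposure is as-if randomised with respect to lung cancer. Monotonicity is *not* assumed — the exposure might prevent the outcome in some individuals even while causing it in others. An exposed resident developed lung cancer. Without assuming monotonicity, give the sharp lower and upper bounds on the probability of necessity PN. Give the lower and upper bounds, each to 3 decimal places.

0.620 ≤ PN ≤ 1.000

p₁ = P(outcome | exposed) = 1588/3177 = 0.49984
p₀ = P(outcome | unexposed) = 301/1586 = 0.18979
Under exogeneity alone the bounds on PN are max{0,(p₁−p₀)/p₁} ≤ PN ≤ min{1,(1−p₀)/p₁}.
  lower = (p₁ − p₀)/p₁ = 0.31006 / 0.49984 ≈ 0.6203
  upper = min{1, (1 − p₀)/p₁} = 0.81021 / 0.49984 ≈ 1.6209 → capped at 1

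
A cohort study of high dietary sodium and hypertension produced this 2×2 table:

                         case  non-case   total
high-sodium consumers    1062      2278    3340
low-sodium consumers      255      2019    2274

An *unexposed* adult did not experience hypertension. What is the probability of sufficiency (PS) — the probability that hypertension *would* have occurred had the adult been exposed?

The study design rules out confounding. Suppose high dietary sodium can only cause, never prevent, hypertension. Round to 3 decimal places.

p₁ = P(outcome | exposed) = 1062/3340 = 0.31796
p₀ = P(outcome | unexposed) = 255/2274 = 0.11214
Under exogeneity and monotonicity, PS = (p₁ − p₀)/(1 − p₀).
PS = (0.31796 − 0.11214) / 0.88786 ≈ 0.2318

PS ≈ 0.232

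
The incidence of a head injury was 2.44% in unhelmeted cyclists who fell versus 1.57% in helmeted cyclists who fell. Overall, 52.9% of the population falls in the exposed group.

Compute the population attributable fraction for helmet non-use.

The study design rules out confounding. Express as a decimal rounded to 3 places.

PAF ≈ 0.227

p₁ = 0.0244, p₀ = 0.0157.
Overall risk P(Y=1) = π·p₁ + (1−π)·p₀ = 0.529×0.0244 + 0.471×0.0157 = 0.020302.
Under exogeneity, PAF = [P(Y=1) − p₀] / P(Y=1).
PAF = (0.020302 − 0.0157) / 0.020302 ≈ 0.2267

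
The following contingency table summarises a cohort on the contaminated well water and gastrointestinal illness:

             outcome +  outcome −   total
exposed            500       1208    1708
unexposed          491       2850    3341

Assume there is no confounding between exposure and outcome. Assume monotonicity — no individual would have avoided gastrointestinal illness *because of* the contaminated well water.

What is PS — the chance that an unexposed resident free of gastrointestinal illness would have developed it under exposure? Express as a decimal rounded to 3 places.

p₁ = P(outcome | exposed) = 500/1708 = 0.29274
p₀ = P(outcome | unexposed) = 491/3341 = 0.14696
Under exogeneity and monotonicity, PS = (p₁ − p₀) / (1 − p₀).
PS = (0.29274 − 0.14696) / (1 − 0.14696) = 0.14578 / 0.85304 ≈ 0.1709

PS ≈ 0.171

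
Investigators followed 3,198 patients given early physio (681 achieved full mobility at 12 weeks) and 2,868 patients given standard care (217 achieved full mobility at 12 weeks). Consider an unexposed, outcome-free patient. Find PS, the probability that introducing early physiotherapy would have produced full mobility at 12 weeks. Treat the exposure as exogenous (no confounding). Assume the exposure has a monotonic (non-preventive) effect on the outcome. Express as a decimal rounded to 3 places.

PS ≈ 0.149

p₁ = P(outcome | exposed) = 681/3198 = 0.21295
p₀ = P(outcome | unexposed) = 217/2868 = 0.075662
Under exogeneity and monotonicity, PS = (p₁ − p₀) / (1 − p₀).
PS = (0.21295 − 0.075662) / (1 − 0.075662) = 0.13728 / 0.92434 ≈ 0.1485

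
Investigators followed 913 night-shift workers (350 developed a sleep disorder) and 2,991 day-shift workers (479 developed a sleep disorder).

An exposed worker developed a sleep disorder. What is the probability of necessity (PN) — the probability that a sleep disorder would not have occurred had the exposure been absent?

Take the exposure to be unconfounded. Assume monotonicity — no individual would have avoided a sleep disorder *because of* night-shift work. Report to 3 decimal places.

PN ≈ 0.582

p₁ = P(outcome | exposed) = 350/913 = 0.38335
p₀ = P(outcome | unexposed) = 479/2991 = 0.16015
Under exogeneity and monotonicity, PN = (p₁ − p₀) / p₁.
PN = (0.38335 − 0.16015) / 0.38335 = 0.2232 / 0.38335 ≈ 0.5822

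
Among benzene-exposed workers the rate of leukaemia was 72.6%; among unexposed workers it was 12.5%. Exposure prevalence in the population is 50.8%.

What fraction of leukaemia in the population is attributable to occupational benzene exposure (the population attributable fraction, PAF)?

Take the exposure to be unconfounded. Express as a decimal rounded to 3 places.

p₁ = 0.726, p₀ = 0.125.
Overall risk P(Y=1) = π·p₁ + (1−π)·p₀ = 0.508×0.726 + 0.492×0.125 = 0.43031.
Under exogeneity, PAF = [P(Y=1) − p₀] / P(Y=1).
PAF = (0.43031 − 0.125) / 0.43031 ≈ 0.7095

PAF ≈ 0.710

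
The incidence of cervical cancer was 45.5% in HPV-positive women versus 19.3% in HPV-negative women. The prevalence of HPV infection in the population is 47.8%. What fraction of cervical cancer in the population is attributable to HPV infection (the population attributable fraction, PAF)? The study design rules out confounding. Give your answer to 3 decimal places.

p₁ = 0.455, p₀ = 0.193.
Overall risk P(Y=1) = π·p₁ + (1−π)·p₀ = 0.478×0.455 + 0.522×0.193 = 0.31824.
Under exogeneity, PAF = [P(Y=1) − p₀] / P(Y=1).
PAF = (0.31824 − 0.193) / 0.31824 ≈ 0.3935

PAF ≈ 0.394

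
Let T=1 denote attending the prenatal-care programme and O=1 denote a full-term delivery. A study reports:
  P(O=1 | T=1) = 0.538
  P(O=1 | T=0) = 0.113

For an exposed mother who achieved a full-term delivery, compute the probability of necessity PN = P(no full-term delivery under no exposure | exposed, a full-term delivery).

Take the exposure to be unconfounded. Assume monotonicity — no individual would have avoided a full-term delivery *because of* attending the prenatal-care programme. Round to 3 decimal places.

PN ≈ 0.790

Let p₁ = 0.538, p₀ = 0.113.
Under exogeneity and monotonicity, PN = (p₁ − p₀) / p₁.
PN = (0.538 − 0.113) / 0.538 = 0.425 / 0.538 ≈ 0.7900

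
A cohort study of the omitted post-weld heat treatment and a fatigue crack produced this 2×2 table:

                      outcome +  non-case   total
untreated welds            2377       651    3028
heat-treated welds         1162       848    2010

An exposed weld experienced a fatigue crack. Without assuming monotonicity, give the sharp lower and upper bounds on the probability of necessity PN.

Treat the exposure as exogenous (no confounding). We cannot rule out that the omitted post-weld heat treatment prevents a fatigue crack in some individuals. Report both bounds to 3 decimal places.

0.264 ≤ PN ≤ 0.537

p₁ = P(outcome | exposed) = 2377/3028 = 0.78501
p₀ = P(outcome | unexposed) = 1162/2010 = 0.57811
Under exogeneity alone the bounds on PN are max{0,(p₁−p₀)/p₁} ≤ PN ≤ min{1,(1−p₀)/p₁}.
  lower = (p₁ − p₀)/p₁ = 0.2069 / 0.78501 ≈ 0.2636
  upper = min{1, (1 − p₀)/p₁} = 0.42189 / 0.78501 ≈ 0.5374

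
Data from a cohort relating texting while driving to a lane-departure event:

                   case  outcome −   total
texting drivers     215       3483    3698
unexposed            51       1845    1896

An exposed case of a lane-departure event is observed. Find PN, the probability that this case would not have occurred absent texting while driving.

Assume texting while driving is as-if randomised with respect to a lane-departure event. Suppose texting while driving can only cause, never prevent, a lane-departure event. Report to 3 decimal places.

PN ≈ 0.537

p₁ = P(outcome | exposed) = 215/3698 = 0.05814
p₀ = P(outcome | unexposed) = 51/1896 = 0.026899
Under exogeneity and monotonicity, PN = (p₁ − p₀) / p₁.
PN = (0.05814 − 0.026899) / 0.05814 = 0.031241 / 0.05814 ≈ 0.5373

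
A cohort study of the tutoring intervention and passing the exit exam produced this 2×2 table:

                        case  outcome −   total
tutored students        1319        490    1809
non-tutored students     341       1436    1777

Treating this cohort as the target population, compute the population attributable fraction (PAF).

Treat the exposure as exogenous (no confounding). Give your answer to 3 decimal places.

p₁ = P(outcome | exposed) = 1319/1809 = 0.72913
p₀ = P(outcome | unexposed) = 341/1777 = 0.1919
Exposure prevalence π = 1809/3586 = 0.50446; overall risk P(Y=1) = 0.46291.
Under exogeneity, PAF = [P(Y=1) − p₀]/P(Y=1).
PAF = (0.46291 − 0.1919) / 0.46291 ≈ 0.5855

PAF ≈ 0.585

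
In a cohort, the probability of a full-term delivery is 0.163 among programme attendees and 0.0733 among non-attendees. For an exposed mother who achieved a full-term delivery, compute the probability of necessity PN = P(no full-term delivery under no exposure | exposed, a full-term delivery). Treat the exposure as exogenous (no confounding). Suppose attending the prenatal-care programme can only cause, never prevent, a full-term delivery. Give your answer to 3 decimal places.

PN ≈ 0.550

Let p₁ = 0.163, p₀ = 0.0733.
Under exogeneity and monotonicity, PN = (p₁ − p₀) / p₁.
PN = (0.163 − 0.0733) / 0.163 = 0.0897 / 0.163 ≈ 0.5503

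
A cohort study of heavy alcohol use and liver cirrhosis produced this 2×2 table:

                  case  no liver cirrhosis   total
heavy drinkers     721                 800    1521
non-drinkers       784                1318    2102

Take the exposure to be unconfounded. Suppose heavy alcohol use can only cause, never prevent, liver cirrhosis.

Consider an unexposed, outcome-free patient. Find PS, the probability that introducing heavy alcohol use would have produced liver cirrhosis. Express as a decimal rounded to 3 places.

PS ≈ 0.161

p₁ = P(outcome | exposed) = 721/1521 = 0.47403
p₀ = P(outcome | unexposed) = 784/2102 = 0.37298
Under exogeneity and monotonicity, PS = (p₁ − p₀)/(1 − p₀).
PS = (0.47403 − 0.37298) / 0.62702 ≈ 0.1612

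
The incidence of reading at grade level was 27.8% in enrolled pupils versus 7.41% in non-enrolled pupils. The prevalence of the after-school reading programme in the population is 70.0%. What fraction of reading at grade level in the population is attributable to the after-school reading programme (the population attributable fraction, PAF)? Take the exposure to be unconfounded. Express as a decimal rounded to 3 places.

PAF ≈ 0.658

p₁ = 0.278, p₀ = 0.0741.
Overall risk P(Y=1) = π·p₁ + (1−π)·p₀ = 0.7×0.278 + 0.3×0.0741 = 0.21683.
Under exogeneity, PAF = [P(Y=1) − p₀] / P(Y=1).
PAF = (0.21683 − 0.0741) / 0.21683 ≈ 0.6583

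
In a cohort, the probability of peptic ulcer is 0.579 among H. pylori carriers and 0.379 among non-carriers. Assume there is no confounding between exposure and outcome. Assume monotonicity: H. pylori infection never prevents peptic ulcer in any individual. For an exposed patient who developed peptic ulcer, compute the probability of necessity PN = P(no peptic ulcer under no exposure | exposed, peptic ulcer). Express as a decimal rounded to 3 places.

PN ≈ 0.345

Let p₁ = 0.579, p₀ = 0.379.
Under exogeneity and monotonicity, PN = (p₁ − p₀) / p₁.
PN = (0.579 − 0.379) / 0.579 = 0.2 / 0.579 ≈ 0.3454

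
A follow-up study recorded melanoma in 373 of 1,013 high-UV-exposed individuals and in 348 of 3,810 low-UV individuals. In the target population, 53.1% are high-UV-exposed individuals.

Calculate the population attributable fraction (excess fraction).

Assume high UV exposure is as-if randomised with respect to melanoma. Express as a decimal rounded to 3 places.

p₁ = P(outcome | exposed) = 373/1013 = 0.36821
p₀ = P(outcome | unexposed) = 348/3810 = 0.091339
Overall risk P(Y=1) = π·p₁ + (1−π)·p₀ = 0.531×0.36821 + 0.469×0.091339 = 0.23836.
Under exogeneity, PAF = [P(Y=1) − p₀] / P(Y=1).
PAF = (0.23836 − 0.091339) / 0.23836 ≈ 0.6168

PAF ≈ 0.617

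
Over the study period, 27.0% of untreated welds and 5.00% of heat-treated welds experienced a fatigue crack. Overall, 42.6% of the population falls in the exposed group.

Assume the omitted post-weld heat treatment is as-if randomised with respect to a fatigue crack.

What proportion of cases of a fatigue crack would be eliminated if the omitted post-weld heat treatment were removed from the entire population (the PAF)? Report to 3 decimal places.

p₁ = 0.27, p₀ = 0.05.
Overall risk P(Y=1) = π·p₁ + (1−π)·p₀ = 0.426×0.27 + 0.574×0.05 = 0.14372.
Under exogeneity, PAF = [P(Y=1) − p₀] / P(Y=1).
PAF = (0.14372 − 0.05) / 0.14372 ≈ 0.6521

PAF ≈ 0.652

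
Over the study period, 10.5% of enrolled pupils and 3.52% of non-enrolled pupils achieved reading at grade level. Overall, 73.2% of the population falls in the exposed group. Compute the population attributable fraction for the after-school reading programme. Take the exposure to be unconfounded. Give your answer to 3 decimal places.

p₁ = 0.105, p₀ = 0.0352.
Overall risk P(Y=1) = π·p₁ + (1−π)·p₀ = 0.732×0.105 + 0.268×0.0352 = 0.086294.
Under exogeneity, PAF = [P(Y=1) − p₀] / P(Y=1).
PAF = (0.086294 − 0.0352) / 0.086294 ≈ 0.5921

PAF ≈ 0.592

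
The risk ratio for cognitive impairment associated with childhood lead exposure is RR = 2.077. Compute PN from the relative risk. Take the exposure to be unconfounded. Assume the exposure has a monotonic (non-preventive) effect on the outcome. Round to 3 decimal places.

Under exogeneity and monotonicity, PN = (RR − 1) / RR = 1 − 1/RR.
PN = (2.077 − 1) / 2.077 = 1.077 / 2.077 ≈ 0.5185

PN ≈ 0.519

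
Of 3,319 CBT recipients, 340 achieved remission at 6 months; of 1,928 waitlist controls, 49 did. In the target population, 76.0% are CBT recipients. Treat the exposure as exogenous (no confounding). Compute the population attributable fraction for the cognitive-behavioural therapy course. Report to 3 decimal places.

p₁ = P(outcome | exposed) = 340/3319 = 0.10244
p₀ = P(outcome | unexposed) = 49/1928 = 0.025415
Overall risk P(Y=1) = π·p₁ + (1−π)·p₀ = 0.76×0.10244 + 0.24×0.025415 = 0.083954.
Under exogeneity, PAF = [P(Y=1) − p₀] / P(Y=1).
PAF = (0.083954 − 0.025415) / 0.083954 ≈ 0.6973

PAF ≈ 0.697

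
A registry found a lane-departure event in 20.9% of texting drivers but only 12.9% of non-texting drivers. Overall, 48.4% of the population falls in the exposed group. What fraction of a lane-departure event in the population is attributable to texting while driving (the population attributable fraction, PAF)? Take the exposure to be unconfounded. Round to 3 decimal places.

PAF ≈ 0.231

p₁ = 0.209, p₀ = 0.129.
Overall risk P(Y=1) = π·p₁ + (1−π)·p₀ = 0.484×0.209 + 0.516×0.129 = 0.16772.
Under exogeneity, PAF = [P(Y=1) − p₀] / P(Y=1).
PAF = (0.16772 − 0.129) / 0.16772 ≈ 0.2309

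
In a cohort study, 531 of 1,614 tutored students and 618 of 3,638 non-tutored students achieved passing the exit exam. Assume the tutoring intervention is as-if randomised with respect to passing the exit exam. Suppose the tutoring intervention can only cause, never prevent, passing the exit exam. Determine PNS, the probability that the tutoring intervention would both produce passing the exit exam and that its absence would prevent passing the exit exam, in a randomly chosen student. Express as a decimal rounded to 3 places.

PNS ≈ 0.159

p₁ = P(outcome | exposed) = 531/1614 = 0.329
p₀ = P(outcome | unexposed) = 618/3638 = 0.16987
Under exogeneity and monotonicity, PNS = p₁ − p₀.
PNS = 0.329 − 0.16987 = 0.15912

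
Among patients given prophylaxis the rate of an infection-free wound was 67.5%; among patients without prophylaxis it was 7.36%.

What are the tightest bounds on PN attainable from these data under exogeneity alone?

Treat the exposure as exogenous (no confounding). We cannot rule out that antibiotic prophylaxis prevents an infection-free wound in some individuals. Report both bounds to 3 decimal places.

p₁ = 0.675, p₀ = 0.0736.
Under exogeneity alone the bounds on PN are max{0,(p₁−p₀)/p₁} ≤ PN ≤ min{1,(1−p₀)/p₁}.
  lower = (p₁ − p₀)/p₁ = 0.6014 / 0.675 ≈ 0.8910
  upper = min{1, (1 − p₀)/p₁} = 0.9264 / 0.675 ≈ 1.3724 → capped at 1

0.891 ≤ PN ≤ 1.000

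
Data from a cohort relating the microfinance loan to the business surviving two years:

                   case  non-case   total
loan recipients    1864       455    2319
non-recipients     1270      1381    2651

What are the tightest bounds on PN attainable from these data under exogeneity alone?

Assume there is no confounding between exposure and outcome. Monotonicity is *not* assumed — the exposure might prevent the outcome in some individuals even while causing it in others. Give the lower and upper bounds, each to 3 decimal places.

p₁ = P(outcome | exposed) = 1864/2319 = 0.80379
p₀ = P(outcome | unexposed) = 1270/2651 = 0.47906
Under exogeneity alone the bounds on PN are max{0,(p₁−p₀)/p₁} ≤ PN ≤ min{1,(1−p₀)/p₁}.
  lower = (p₁ − p₀)/p₁ = 0.32473 / 0.80379 ≈ 0.4040
  upper = min{1, (1 − p₀)/p₁} = 0.52094 / 0.80379 ≈ 0.6481

0.404 ≤ PN ≤ 0.648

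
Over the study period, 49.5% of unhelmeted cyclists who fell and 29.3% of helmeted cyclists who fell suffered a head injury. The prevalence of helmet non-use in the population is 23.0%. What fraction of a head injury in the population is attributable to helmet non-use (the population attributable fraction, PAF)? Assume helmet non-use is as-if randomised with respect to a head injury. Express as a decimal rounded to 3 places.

p₁ = 0.495, p₀ = 0.293.
Overall risk P(Y=1) = π·p₁ + (1−π)·p₀ = 0.23×0.495 + 0.77×0.293 = 0.33946.
Under exogeneity, PAF = [P(Y=1) − p₀] / P(Y=1).
PAF = (0.33946 − 0.293) / 0.33946 ≈ 0.1369

PAF ≈ 0.137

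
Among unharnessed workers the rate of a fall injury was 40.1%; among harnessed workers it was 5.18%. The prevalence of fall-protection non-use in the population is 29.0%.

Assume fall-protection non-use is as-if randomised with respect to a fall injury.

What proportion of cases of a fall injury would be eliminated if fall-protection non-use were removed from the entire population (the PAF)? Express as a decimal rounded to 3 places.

p₁ = 0.401, p₀ = 0.0518.
Overall risk P(Y=1) = π·p₁ + (1−π)·p₀ = 0.29×0.401 + 0.71×0.0518 = 0.15307.
Under exogeneity, PAF = [P(Y=1) − p₀] / P(Y=1).
PAF = (0.15307 − 0.0518) / 0.15307 ≈ 0.6616

PAF ≈ 0.662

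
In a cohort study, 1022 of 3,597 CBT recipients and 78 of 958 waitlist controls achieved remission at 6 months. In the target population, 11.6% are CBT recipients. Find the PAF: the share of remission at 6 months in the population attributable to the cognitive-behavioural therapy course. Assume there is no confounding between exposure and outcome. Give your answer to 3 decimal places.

p₁ = P(outcome | exposed) = 1022/3597 = 0.28413
p₀ = P(outcome | unexposed) = 78/958 = 0.08142
Overall risk P(Y=1) = π·p₁ + (1−π)·p₀ = 0.116×0.28413 + 0.884×0.08142 = 0.10493.
Under exogeneity, PAF = [P(Y=1) − p₀] / P(Y=1).
PAF = (0.10493 − 0.08142) / 0.10493 ≈ 0.2241

PAF ≈ 0.224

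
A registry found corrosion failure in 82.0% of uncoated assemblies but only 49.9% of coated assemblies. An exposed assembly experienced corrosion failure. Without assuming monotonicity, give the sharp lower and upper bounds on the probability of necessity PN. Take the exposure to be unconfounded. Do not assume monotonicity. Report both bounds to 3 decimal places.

0.391 ≤ PN ≤ 0.611

p₁ = 0.82, p₀ = 0.499.
Under exogeneity alone the bounds on PN are max{0,(p₁−p₀)/p₁} ≤ PN ≤ min{1,(1−p₀)/p₁}.
  lower = (p₁ − p₀)/p₁ = 0.321 / 0.82 ≈ 0.3915
  upper = min{1, (1 − p₀)/p₁} = 0.501 / 0.82 ≈ 0.6110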